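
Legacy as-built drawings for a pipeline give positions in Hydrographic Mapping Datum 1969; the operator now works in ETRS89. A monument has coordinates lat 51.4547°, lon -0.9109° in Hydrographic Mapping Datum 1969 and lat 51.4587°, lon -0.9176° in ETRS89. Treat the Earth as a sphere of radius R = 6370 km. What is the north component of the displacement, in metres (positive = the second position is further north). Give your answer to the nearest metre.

ΔN = 445 m

Δφ = 51.4587° − 51.4547° = +0.0040°; Δλ = -0.9176° − -0.9109° = -0.0067°.
1° along a meridian = πR/180 = 111177 m.
ΔN = Δφ × 111177 = 444.7 m; ΔE = Δλ × 111177 × cos(51.4547°) = -0.0067 × 111177 × 0.623133 = -464.2 m.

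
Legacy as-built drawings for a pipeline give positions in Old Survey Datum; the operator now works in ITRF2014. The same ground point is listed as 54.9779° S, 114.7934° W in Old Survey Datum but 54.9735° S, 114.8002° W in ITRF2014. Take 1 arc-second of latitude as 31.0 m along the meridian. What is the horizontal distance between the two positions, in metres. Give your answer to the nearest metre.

Δφ = -54.9735° − -54.9779° = +0.0044°; Δλ = -114.8002° − -114.7934° = -0.0068°.
1° of latitude = 3600 × 31.00 = 111600 m.
ΔN = Δφ × 111600 = 491.0 m; ΔE = Δλ × 111600 × cos(-54.9779°) = -0.0068 × 111600 × 0.573892 = -435.5 m.
Distance = √(ΔE² + ΔN²) = √((-435.5)² + 491.0²) = 656.3 m.

656 m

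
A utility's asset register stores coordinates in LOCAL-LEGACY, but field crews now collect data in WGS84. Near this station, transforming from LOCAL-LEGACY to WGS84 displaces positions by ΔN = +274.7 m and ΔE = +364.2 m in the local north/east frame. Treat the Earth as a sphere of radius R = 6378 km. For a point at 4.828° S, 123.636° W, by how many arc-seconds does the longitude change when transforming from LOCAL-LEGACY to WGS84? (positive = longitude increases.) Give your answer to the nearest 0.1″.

At latitude -4.828°, cos φ = 0.996452.
One radian of longitude at latitude φ spans R cos φ, so Δλ = ΔE / (R cos φ) = 364.2 / (6378000 × 0.996452) = 5.7306e-05 rad = 11.820″.

Δλ = 11.8″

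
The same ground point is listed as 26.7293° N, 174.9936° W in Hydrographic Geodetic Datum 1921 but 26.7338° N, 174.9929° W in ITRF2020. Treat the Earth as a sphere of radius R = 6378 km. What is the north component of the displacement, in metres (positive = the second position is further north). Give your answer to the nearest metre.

ΔN = 501 m

Δφ = 26.7338° − 26.7293° = +0.0045°; Δλ = -174.9929° − -174.9936° = +0.0007°.
1° along a meridian = πR/180 = 111317 m.
ΔN = Δφ × 111317 = 500.9 m; ΔE = Δλ × 111317 × cos(26.7293°) = +0.0007 × 111317 × 0.893141 = 69.6 m.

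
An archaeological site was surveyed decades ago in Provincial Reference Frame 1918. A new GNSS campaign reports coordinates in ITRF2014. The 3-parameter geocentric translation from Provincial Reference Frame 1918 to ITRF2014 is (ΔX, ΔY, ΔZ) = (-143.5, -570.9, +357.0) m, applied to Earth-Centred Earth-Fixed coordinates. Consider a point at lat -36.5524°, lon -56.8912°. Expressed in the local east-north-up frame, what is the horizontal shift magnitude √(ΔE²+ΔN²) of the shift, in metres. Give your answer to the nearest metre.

At φ = -36.5524°, λ = -56.8912°: sin φ = -0.595558, cos φ = 0.803313, sin λ = -0.837635, cos λ = 0.546231.
ΔE = −sin λ·ΔX + cos λ·ΔY = −(-0.837635)·(-143.5) + (0.546231)·(-570.9) = -432.04 m.
ΔN = −sin φ cos λ·ΔX − sin φ sin λ·ΔY + cos φ·ΔZ = −(-0.595558)(0.546231)(-143.5) − (-0.595558)(-0.837635)(-570.9) + (0.803313)(357.0) = 524.90 m.
Horizontal magnitude = √(ΔE² + ΔN²) = √((-432.04)² + 524.90²) = 679.84 m.

680 m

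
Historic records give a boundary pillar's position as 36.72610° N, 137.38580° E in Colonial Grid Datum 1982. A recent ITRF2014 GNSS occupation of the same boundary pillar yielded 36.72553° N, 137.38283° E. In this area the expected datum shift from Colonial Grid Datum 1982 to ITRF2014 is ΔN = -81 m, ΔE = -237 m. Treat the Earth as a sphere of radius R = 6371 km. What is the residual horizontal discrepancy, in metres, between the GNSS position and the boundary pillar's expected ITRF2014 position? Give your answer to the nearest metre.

33 m

Observed coordinate differences: Δφ = -0.00057°, Δλ = -0.00297°.
Converting to metres (1° lat = 111195 m, cos φ = 0.801503): observed ΔN = -63.4 m, observed ΔE = -264.7 m.
Subtracting the expected shift leaves a residual of -63.4 − (-81) = 17.6 m north and -264.7 − (-237) = -27.7 m east.
Residual distance = √(17.6² + (-27.7)²) = 32.8 m.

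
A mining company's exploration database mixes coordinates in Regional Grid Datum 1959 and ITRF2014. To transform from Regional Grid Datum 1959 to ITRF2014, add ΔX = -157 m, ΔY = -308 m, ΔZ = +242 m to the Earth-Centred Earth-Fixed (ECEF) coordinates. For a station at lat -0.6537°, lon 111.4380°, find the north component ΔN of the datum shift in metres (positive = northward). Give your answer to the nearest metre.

ΔN = 239 m

At φ = -0.6537°, λ = 111.4380°: sin φ = -0.011409, cos φ = 0.999935, sin λ = 0.930814, cos λ = -0.365494.
ΔN = −sin φ cos λ·ΔX − sin φ sin λ·ΔY + cos φ·ΔZ = −(-0.011409)(-0.365494)(-157) − (-0.011409)(0.930814)(-308) + (0.999935)(242) = 239.37 m.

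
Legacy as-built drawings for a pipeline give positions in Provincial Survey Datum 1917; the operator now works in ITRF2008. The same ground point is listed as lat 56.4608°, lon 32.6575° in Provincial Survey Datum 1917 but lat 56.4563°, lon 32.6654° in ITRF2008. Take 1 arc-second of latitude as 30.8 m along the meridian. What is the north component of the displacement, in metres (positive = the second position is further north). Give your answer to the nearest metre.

Δφ = 56.4563° − 56.4608° = -0.0045°; Δλ = 32.6654° − 32.6575° = +0.0079°.
1° of latitude = 3600 × 30.80 = 110880 m.
ΔN = Δφ × 110880 = -499.0 m; ΔE = Δλ × 110880 × cos(56.4608°) = +0.0079 × 110880 × 0.552507 = 484.0 m.

ΔN = -499 m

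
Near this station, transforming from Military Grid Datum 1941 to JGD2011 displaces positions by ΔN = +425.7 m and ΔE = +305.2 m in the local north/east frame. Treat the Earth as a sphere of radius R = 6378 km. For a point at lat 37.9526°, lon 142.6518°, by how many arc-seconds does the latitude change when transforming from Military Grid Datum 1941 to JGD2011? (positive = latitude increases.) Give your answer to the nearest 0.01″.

On a sphere of radius R, 1 rad of latitude = R, so Δφ = ΔN / R = 425.7 / 6378000 = 6.6745e-05 rad = 13.767″.

Δφ = 13.77″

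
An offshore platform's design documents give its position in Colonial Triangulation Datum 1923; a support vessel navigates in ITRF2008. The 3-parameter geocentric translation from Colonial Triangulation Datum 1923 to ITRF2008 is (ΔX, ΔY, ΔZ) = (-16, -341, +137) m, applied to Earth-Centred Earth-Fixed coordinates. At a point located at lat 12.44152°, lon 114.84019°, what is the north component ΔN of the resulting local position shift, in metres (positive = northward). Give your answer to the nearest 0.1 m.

ΔN = 199.0 m

At φ = 12.44152°, λ = 114.84019°: sin φ = 0.215443, cos φ = 0.976516, sin λ = 0.907483, cos λ = -0.420089.
ΔN = −sin φ cos λ·ΔX − sin φ sin λ·ΔY + cos φ·ΔZ = −(0.215443)(-0.420089)(-16) − (0.215443)(0.907483)(-341) + (0.976516)(137) = 199.00 m.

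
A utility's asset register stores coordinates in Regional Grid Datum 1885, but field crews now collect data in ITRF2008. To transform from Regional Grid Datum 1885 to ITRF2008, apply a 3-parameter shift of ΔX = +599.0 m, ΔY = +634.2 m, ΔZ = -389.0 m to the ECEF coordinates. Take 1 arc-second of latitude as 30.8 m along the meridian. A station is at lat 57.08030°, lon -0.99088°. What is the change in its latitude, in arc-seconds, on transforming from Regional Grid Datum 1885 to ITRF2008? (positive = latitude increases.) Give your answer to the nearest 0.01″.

sin φ = 0.839433, cos φ = 0.543463, sin λ = -0.017293, cos λ = 0.999850.
North component: ΔN = −sin φ cos λ·ΔX − sin φ sin λ·ΔY + cos φ·ΔZ = −(0.839433)(0.999850)(599.0) − (0.839433)(-0.017293)(634.2) + (0.543463)(-389.0) = -704.95 m.
1° of latitude spans 3600 × 30.80 = 110880 m, so Δφ = -704.95 / 110880 × 3600 = -22.888″.

Δφ = -22.89″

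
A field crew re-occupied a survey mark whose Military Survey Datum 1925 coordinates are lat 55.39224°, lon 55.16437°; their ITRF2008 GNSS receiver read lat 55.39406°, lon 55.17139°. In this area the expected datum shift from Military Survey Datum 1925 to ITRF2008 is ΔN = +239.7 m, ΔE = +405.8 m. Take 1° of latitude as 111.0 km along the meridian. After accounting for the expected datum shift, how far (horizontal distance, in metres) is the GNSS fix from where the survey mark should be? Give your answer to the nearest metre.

Observed coordinate differences: Δφ = +0.00182°, Δλ = +0.00702°.
Converting to metres (1° lat = 111000 m, cos φ = 0.567955): observed ΔN = 202.0 m, observed ΔE = 442.6 m.
Subtracting the expected shift leaves a residual of 202.0 − (239.7) = -37.7 m north and 442.6 − (405.8) = 36.8 m east.
Residual distance = √((-37.7)² + 36.8²) = 52.6 m.

53 m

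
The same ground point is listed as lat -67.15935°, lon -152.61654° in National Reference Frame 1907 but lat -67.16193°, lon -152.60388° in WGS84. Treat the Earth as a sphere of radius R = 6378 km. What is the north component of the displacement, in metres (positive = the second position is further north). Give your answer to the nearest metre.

Δφ = -67.16193° − -67.15935° = -0.00258°; Δλ = -152.60388° − -152.61654° = +0.01266°.
1° along a meridian = πR/180 = 111317 m.
ΔN = Δφ × 111317 = -287.2 m; ΔE = Δλ × 111317 × cos(-67.15935°) = +0.01266 × 111317 × 0.388170 = 547.0 m.

ΔN = -287 m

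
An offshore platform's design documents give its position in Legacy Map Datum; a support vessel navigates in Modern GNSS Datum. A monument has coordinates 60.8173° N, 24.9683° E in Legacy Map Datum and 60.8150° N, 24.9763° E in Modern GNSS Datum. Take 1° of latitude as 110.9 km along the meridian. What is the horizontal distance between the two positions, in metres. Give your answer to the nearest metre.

Δφ = 60.8150° − 60.8173° = -0.0023°; Δλ = 24.9763° − 24.9683° = +0.0080°.
ΔN = Δφ × 110900 = -255.1 m; ΔE = Δλ × 110900 × cos(60.8173°) = +0.0080 × 110900 × 0.487596 = 432.6 m.
Distance = √(ΔE² + ΔN²) = √(432.6² + (-255.1)²) = 502.2 m.

502 m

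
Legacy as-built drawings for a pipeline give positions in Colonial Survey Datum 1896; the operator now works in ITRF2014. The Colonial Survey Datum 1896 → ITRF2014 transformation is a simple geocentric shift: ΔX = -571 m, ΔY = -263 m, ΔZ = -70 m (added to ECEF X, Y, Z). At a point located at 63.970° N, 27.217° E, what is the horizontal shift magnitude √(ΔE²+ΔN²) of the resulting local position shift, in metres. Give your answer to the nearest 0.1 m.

534.3 m

At φ = 63.970°, λ = 27.217°: sin φ = 0.898564, cos φ = 0.438842, sin λ = 0.457362, cos λ = 0.889281.
ΔE = −sin λ·ΔX + cos λ·ΔY = −(0.457362)·(-571) + (0.889281)·(-263) = 27.27 m.
ΔN = −sin φ cos λ·ΔX − sin φ sin λ·ΔY + cos φ·ΔZ = −(0.898564)(0.889281)(-571) − (0.898564)(0.457362)(-263) + (0.438842)(-70) = 533.64 m.
Horizontal magnitude = √(ΔE² + ΔN²) = √(27.27² + 533.64²) = 534.33 m.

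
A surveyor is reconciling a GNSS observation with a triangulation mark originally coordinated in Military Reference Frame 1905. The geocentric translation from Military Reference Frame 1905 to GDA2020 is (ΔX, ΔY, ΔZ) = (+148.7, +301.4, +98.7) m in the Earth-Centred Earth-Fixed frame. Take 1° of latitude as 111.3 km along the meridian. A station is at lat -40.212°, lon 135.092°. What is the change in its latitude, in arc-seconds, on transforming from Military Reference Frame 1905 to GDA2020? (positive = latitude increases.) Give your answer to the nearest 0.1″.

Δφ = 4.7″

sin φ = -0.645618, cos φ = 0.763661, sin λ = 0.705970, cos λ = -0.708241.
North component: ΔN = −sin φ cos λ·ΔX − sin φ sin λ·ΔY + cos φ·ΔZ = −(-0.645618)(-0.708241)(148.7) − (-0.645618)(0.705970)(301.4) + (0.763661)(98.7) = 144.75 m.
1° of latitude spans 111300 m, so Δφ = 144.75 / 111300 × 3600 = 4.682″.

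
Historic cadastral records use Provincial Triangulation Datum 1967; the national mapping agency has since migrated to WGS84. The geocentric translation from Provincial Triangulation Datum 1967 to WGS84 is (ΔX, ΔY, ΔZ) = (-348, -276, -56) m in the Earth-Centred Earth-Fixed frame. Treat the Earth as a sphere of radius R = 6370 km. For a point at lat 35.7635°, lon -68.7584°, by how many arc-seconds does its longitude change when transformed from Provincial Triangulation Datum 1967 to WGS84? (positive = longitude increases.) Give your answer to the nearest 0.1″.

Δλ = -16.9″

sin φ = 0.584441, cos φ = 0.811436, sin λ = -0.932061, cos λ = 0.362301.
East component: ΔE = −sin λ·ΔX + cos λ·ΔY = −(-0.932061)(-348) + (0.362301)(-276) = -424.35 m.
1° of latitude spans πR/180 = 111177 m; at latitude φ, 1° of longitude spans that × cos φ = 90213.4 m, so Δλ = -424.35 / 90213.4 × 3600 = -16.934″.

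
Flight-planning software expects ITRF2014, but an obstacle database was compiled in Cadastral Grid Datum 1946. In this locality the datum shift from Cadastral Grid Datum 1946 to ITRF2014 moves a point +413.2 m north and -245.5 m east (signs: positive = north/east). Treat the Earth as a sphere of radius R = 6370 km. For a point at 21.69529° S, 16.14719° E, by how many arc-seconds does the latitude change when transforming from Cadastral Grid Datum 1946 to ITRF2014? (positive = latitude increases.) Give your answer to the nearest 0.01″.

On a sphere of radius R, 1 rad of latitude = R, so Δφ = ΔN / R = 413.2 / 6370000 = 6.4867e-05 rad = 13.380″.

Δφ = 13.38″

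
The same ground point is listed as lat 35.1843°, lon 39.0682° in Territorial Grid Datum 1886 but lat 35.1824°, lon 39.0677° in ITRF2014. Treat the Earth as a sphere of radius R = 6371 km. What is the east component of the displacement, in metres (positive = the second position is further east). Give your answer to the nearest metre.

Δφ = 35.1824° − 35.1843° = -0.0019°; Δλ = 39.0677° − 39.0682° = -0.0005°.
1° along a meridian = πR/180 = 111195 m.
ΔN = Δφ × 111195 = -211.3 m; ΔE = Δλ × 111195 × cos(35.1843°) = -0.0005 × 111195 × 0.817303 = -45.4 m.

ΔE = -45 m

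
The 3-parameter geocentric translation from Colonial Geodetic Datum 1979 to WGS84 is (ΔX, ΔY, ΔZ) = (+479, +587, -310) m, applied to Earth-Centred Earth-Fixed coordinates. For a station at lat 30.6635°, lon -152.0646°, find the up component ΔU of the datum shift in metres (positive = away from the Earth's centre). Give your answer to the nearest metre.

The local up (radial) axis is (cos φ cos λ, cos φ sin λ, sin φ), giving ΔU = -364.014 − 236.545 − 158.098 = -758.66 m.

ΔU = -759 m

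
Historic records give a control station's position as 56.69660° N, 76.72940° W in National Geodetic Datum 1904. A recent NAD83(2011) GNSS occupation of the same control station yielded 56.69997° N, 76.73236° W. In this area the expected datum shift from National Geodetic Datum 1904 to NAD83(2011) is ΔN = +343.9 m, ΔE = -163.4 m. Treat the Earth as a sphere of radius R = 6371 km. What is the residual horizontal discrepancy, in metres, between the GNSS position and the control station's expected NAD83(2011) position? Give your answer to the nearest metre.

Observed coordinate differences: Δφ = +0.00337°, Δλ = -0.00296°.
Converting to metres (1° lat = 111195 m, cos φ = 0.549072): observed ΔN = 374.7 m, observed ΔE = -180.7 m.
Subtracting the expected shift leaves a residual of 374.7 − (343.9) = 30.8 m north and -180.7 − (-163.4) = -17.3 m east.
Residual distance = √(30.8² + (-17.3)²) = 35.4 m.

35 m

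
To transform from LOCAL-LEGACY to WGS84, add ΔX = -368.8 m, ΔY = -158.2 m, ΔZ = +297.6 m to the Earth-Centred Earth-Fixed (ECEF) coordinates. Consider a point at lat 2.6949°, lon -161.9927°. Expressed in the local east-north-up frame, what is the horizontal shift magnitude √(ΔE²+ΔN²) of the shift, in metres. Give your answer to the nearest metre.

At φ = 2.6949°, λ = -161.9927°: sin φ = 0.047018, cos φ = 0.998894, sin λ = -0.309138, cos λ = -0.951017.
ΔE = −sin λ·ΔX + cos λ·ΔY = −(-0.309138)·(-368.8) + (-0.951017)·(-158.2) = 36.44 m.
ΔN = −sin φ cos λ·ΔX − sin φ sin λ·ΔY + cos φ·ΔZ = −(0.047018)(-0.951017)(-368.8) − (0.047018)(-0.309138)(-158.2) + (0.998894)(297.6) = 278.48 m.
Horizontal magnitude = √(ΔE² + ΔN²) = √(36.44² + 278.48²) = 280.85 m.

281 m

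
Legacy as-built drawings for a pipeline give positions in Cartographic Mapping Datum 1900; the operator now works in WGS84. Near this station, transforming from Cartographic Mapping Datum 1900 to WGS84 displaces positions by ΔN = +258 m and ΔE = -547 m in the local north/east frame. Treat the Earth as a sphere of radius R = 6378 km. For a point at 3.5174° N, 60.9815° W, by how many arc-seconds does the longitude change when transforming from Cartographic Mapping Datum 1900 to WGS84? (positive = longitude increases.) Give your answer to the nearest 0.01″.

Δλ = -17.72″

At latitude 3.5174°, cos φ = 0.998116.
One radian of longitude at latitude φ spans R cos φ, so Δλ = ΔE / (R cos φ) = -547.0 / (6378000 × 0.998116) = -8.5925e-05 rad = -17.723″.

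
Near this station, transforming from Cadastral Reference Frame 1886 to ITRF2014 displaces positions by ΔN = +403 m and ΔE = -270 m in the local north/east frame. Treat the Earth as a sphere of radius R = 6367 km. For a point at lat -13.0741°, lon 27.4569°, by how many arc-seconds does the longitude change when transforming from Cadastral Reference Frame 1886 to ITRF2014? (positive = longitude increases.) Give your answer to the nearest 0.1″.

Δλ = -9.0″

At latitude -13.0741°, cos φ = 0.974078.
One radian of longitude at latitude φ spans R cos φ, so Δλ = ΔE / (R cos φ) = -270.0 / (6367000 × 0.974078) = -4.3535e-05 rad = -8.980″.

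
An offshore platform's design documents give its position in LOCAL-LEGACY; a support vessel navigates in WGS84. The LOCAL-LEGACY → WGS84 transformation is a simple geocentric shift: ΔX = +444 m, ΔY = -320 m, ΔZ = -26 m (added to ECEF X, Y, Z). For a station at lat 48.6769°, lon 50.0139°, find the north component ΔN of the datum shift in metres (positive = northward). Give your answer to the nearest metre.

The local north axis is (−sin φ cos λ, −sin φ sin λ, cos φ), giving ΔN = -214.271 + 184.133 − 17.168 = -47.31 m.

ΔN = -47 m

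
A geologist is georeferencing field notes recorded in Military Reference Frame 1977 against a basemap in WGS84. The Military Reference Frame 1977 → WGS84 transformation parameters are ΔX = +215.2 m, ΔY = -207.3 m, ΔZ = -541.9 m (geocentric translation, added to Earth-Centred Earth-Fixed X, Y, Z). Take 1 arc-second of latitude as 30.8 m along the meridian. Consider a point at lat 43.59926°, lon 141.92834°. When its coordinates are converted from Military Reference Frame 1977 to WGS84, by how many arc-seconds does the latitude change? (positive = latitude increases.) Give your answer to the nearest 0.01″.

sin φ = 0.689610, cos φ = 0.724181, sin λ = 0.616647, cos λ = -0.787240.
North component: ΔN = −sin φ cos λ·ΔX − sin φ sin λ·ΔY + cos φ·ΔZ = −(0.689610)(-0.787240)(215.2) − (0.689610)(0.616647)(-207.3) + (0.724181)(-541.9) = -187.45 m.
1° of latitude spans 3600 × 30.80 = 110880 m, so Δφ = -187.45 / 110880 × 3600 = -6.086″.

Δφ = -6.09″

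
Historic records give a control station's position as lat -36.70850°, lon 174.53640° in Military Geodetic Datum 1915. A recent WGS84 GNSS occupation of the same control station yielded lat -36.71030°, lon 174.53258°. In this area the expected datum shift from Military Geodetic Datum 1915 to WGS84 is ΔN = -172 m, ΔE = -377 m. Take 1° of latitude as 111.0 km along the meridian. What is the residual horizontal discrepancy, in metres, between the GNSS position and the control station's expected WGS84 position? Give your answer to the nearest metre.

46 m

Observed coordinate differences: Δφ = -0.00180°, Δλ = -0.00382°.
Converting to metres (1° lat = 111000 m, cos φ = 0.801687): observed ΔN = -199.8 m, observed ΔE = -339.9 m.
Subtracting the expected shift leaves a residual of -199.8 − (-172) = -27.8 m north and -339.9 − (-377) = 37.1 m east.
Residual distance = √((-27.8)² + 37.1²) = 46.3 m.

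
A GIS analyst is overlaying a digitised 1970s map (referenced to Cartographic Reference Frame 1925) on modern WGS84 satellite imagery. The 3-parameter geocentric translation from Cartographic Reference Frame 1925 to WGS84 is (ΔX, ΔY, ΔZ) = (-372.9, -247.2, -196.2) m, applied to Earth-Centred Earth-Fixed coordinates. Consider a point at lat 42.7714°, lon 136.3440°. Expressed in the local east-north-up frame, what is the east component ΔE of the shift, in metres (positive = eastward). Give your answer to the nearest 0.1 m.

ΔE = 436.3 m

At φ = 42.7714°, λ = 136.3440°: sin φ = 0.679075, cos φ = 0.734069, sin λ = 0.690327, cos λ = -0.723497.
ΔE = −sin λ·ΔX + cos λ·ΔY = −(0.690327)·(-372.9) + (-0.723497)·(-247.2) = 436.27 m.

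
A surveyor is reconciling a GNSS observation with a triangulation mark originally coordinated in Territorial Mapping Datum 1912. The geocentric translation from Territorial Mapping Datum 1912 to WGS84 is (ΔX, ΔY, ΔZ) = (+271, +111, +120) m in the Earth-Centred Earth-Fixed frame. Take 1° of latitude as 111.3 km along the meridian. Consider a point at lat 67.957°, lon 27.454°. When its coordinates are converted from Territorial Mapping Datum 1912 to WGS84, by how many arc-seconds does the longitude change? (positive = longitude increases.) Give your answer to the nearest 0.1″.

Δλ = -2.3″

sin φ = 0.926902, cos φ = 0.375302, sin λ = 0.461036, cos λ = 0.887381.
East component: ΔE = −sin λ·ΔX + cos λ·ΔY = −(0.461036)(271) + (0.887381)(111) = -26.44 m.
1° of latitude spans 111300 m; at latitude φ, 1° of longitude spans that × cos φ = 41771.1 m, so Δλ = -26.44 / 41771.1 × 3600 = -2.279″.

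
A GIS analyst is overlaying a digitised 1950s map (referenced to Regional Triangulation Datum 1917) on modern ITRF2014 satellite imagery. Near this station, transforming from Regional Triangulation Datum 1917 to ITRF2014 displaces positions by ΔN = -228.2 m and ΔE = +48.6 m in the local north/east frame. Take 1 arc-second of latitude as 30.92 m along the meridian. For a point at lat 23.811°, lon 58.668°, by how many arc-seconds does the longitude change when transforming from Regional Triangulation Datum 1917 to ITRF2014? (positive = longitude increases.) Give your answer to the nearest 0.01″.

At latitude 23.811°, cos φ = 0.914882.
1″ of longitude at this latitude = 30.92 × cos φ = 28.2882 m, so Δλ = 48.6 / 28.2882 = 1.718″.

Δλ = 1.72″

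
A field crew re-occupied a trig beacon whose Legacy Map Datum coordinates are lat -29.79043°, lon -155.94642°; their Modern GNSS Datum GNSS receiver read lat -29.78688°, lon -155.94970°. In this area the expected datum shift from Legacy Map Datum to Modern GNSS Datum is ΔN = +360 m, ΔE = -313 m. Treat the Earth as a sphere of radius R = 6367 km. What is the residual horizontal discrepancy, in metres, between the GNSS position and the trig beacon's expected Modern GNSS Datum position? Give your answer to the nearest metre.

35 m

Observed coordinate differences: Δφ = +0.00355°, Δλ = -0.00328°.
Converting to metres (1° lat = 111125 m, cos φ = 0.867848): observed ΔN = 394.5 m, observed ΔE = -316.3 m.
Subtracting the expected shift leaves a residual of 394.5 − (360) = 34.5 m north and -316.3 − (-313) = -3.3 m east.
Residual distance = √(34.5² + (-3.3)²) = 34.7 m.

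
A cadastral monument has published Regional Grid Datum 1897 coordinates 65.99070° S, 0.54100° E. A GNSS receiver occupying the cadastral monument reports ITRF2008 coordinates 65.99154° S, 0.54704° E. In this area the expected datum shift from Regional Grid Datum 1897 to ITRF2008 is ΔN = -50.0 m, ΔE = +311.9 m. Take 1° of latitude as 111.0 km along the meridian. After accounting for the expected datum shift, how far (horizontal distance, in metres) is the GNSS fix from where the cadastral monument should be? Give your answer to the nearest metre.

Observed coordinate differences: Δφ = -0.00084°, Δλ = +0.00604°.
Converting to metres (1° lat = 111000 m, cos φ = 0.406885): observed ΔN = -93.2 m, observed ΔE = 272.8 m.
Subtracting the expected shift leaves a residual of -93.2 − (-50.0) = -43.2 m north and 272.8 − (311.9) = -39.1 m east.
Residual distance = √((-43.2)² + (-39.1)²) = 58.3 m.

58 m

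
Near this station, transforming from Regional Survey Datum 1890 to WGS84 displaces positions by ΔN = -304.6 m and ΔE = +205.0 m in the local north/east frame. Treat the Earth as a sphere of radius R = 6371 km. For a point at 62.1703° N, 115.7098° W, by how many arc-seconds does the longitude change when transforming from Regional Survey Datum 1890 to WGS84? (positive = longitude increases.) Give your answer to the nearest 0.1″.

Δλ = 14.2″

At latitude 62.1703°, cos φ = 0.466845.
One radian of longitude at latitude φ spans R cos φ, so Δλ = ΔE / (R cos φ) = 205.0 / (6371000 × 0.466845) = 6.8924e-05 rad = 14.217″.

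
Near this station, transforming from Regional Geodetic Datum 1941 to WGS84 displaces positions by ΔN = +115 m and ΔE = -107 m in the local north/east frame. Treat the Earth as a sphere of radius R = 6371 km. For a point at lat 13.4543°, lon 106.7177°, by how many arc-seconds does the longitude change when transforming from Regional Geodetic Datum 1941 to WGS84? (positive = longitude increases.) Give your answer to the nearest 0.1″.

Δλ = -3.6″

At latitude 13.4543°, cos φ = 0.972556.
One radian of longitude at latitude φ spans R cos φ, so Δλ = ΔE / (R cos φ) = -107.0 / (6371000 × 0.972556) = -1.7269e-05 rad = -3.562″.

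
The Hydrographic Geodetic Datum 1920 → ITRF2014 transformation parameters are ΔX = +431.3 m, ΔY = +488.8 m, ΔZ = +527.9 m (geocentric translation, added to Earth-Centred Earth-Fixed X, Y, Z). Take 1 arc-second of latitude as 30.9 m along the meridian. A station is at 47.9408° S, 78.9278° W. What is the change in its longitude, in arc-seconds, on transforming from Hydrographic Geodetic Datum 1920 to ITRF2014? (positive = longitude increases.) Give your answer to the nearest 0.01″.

sin φ = -0.742453, cos φ = 0.669898, sin λ = -0.981386, cos λ = 0.192046.
East component: ΔE = −sin λ·ΔX + cos λ·ΔY = −(-0.981386)(431.3) + (0.192046)(488.8) = 517.14 m.
1° of latitude spans 3600 × 30.90 = 111240 m; at latitude φ, 1° of longitude spans that × cos φ = 74519.5 m, so Δλ = 517.14 / 74519.5 × 3600 = 24.983″.

Δλ = 24.98″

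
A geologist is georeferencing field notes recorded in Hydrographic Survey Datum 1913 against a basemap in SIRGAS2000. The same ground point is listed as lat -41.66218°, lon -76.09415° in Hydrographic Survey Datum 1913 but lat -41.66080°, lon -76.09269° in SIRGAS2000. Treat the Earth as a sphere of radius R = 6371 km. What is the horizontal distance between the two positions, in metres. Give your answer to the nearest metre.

196 m

Δφ = -41.66080° − -41.66218° = +0.00138°; Δλ = -76.09269° − -76.09415° = +0.00146°.
1° along a meridian = πR/180 = 111195 m.
ΔN = Δφ × 111195 = 153.4 m; ΔE = Δλ × 111195 × cos(-41.66218°) = +0.00146 × 111195 × 0.747077 = 121.3 m.
Distance = √(ΔE² + ΔN²) = √(121.3² + 153.4²) = 195.6 m.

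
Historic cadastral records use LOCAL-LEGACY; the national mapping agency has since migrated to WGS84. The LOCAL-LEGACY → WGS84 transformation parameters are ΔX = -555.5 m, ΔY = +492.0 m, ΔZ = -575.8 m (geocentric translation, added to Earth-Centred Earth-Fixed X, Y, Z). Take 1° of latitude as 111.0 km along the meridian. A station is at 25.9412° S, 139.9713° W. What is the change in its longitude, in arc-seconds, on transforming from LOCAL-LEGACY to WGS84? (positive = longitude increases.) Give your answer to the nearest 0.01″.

Δλ = -26.47″

sin φ = -0.437449, cos φ = 0.899243, sin λ = -0.643171, cos λ = -0.765722.
East component: ΔE = −sin λ·ΔX + cos λ·ΔY = −(-0.643171)(-555.5) + (-0.765722)(492.0) = -734.02 m.
1° of latitude spans 111000 m; at latitude φ, 1° of longitude spans that × cos φ = 99816.0 m, so Δλ = -734.02 / 99816.0 × 3600 = -26.473″.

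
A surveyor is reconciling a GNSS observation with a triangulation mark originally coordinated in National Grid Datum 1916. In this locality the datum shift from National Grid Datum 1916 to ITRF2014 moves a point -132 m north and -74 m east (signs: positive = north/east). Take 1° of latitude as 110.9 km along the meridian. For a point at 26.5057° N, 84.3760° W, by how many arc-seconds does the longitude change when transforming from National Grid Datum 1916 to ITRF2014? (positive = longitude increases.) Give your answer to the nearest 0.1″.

At latitude 26.5057°, cos φ = 0.894890.
1° of longitude at this latitude = 110.9 × cos φ = 99.24 km, so Δλ = -74.0 / 99243.3 = -0.0007456° = -2.684″.

Δλ = -2.7″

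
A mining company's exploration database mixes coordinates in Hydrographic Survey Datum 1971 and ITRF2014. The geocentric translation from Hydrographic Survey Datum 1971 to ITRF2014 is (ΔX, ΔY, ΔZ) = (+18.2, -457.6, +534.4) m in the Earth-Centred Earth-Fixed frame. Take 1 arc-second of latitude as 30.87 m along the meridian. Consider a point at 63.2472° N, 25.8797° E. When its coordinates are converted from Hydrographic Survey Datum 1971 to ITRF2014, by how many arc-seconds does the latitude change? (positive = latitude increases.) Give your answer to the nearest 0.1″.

sin φ = 0.892957, cos φ = 0.450142, sin λ = 0.436483, cos λ = 0.899712.
North component: ΔN = −sin φ cos λ·ΔX − sin φ sin λ·ΔY + cos φ·ΔZ = −(0.892957)(0.899712)(18.2) − (0.892957)(0.436483)(-457.6) + (0.450142)(534.4) = 404.29 m.
1° of latitude spans 3600 × 30.87 = 111132 m, so Δφ = 404.29 / 111132 × 3600 = 13.096″.

Δφ = 13.1″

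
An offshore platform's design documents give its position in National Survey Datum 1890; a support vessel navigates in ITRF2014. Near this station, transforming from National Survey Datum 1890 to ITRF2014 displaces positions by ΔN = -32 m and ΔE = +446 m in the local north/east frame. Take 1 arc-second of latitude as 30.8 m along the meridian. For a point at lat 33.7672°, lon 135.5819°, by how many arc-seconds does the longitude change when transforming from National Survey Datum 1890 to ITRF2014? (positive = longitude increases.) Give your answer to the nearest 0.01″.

At latitude 33.7672°, cos φ = 0.831303.
1″ of longitude at this latitude = 30.80 × cos φ = 25.6041 m, so Δλ = 446.0 / 25.6041 = 17.419″.

Δλ = 17.42″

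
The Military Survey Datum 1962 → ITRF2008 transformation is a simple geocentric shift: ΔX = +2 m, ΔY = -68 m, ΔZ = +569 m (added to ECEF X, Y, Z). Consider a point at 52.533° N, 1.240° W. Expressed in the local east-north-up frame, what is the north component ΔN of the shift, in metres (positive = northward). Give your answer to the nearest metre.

At φ = 52.533°, λ = -1.240°: sin φ = 0.793704, cos φ = 0.608304, sin λ = -0.021640, cos λ = 0.999766.
ΔN = −sin φ cos λ·ΔX − sin φ sin λ·ΔY + cos φ·ΔZ = −(0.793704)(0.999766)(2) − (0.793704)(-0.021640)(-68) + (0.608304)(569) = 343.37 m.

ΔN = 343 m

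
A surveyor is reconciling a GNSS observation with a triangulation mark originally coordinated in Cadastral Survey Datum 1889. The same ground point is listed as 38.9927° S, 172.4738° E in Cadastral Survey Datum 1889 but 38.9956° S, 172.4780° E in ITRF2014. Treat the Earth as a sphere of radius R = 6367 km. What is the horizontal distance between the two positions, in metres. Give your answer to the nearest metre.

485 m

Δφ = -38.9956° − -38.9927° = -0.0029°; Δλ = 172.4780° − 172.4738° = +0.0042°.
1° along a meridian = πR/180 = 111125 m.
ΔN = Δφ × 111125 = -322.3 m; ΔE = Δλ × 111125 × cos(-38.9927°) = +0.0042 × 111125 × 0.777226 = 362.8 m.
Distance = √(ΔE² + ΔN²) = √(362.8² + (-322.3)²) = 485.2 m.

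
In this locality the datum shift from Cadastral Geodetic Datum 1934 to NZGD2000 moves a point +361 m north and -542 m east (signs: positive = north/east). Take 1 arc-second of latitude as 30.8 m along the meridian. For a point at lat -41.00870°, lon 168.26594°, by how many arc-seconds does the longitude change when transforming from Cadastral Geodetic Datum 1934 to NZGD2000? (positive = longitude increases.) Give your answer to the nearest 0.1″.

Δλ = -23.3″

At latitude -41.00870°, cos φ = 0.754610.
1″ of longitude at this latitude = 30.80 × cos φ = 23.2420 m, so Δλ = -542.0 / 23.2420 = -23.320″.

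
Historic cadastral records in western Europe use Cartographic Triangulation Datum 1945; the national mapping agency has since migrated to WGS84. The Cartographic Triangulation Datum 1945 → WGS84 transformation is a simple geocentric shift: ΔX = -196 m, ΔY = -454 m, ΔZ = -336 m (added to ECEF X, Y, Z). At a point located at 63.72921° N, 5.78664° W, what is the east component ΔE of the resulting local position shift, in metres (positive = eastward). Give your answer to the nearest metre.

The local east axis at (φ, λ) is (−sin λ, cos λ, 0), so ΔE = −sin(-5.78664°)·(-196) + cos(-5.78664°)·(-454) = -471.45 m.

ΔE = -471 m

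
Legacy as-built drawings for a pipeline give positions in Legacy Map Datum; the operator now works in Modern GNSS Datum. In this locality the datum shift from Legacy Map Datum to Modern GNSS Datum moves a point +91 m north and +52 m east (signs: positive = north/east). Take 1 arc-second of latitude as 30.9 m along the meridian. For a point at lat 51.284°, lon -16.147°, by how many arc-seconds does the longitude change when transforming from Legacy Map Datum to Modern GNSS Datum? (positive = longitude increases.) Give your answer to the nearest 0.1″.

Δλ = 2.7″

At latitude 51.284°, cos φ = 0.625461.
1″ of longitude at this latitude = 30.90 × cos φ = 19.3267 m, so Δλ = 52.0 / 19.3267 = 2.691″.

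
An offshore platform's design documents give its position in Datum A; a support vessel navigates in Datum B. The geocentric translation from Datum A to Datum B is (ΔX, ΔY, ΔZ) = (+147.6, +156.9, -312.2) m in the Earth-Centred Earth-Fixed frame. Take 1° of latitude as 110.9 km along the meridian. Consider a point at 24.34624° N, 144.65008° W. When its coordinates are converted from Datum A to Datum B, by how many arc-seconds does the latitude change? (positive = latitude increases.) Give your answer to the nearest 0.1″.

Δφ = -6.4″

sin φ = 0.412250, cos φ = 0.911071, sin λ = -0.578568, cos λ = -0.815634.
North component: ΔN = −sin φ cos λ·ΔX − sin φ sin λ·ΔY + cos φ·ΔZ = −(0.412250)(-0.815634)(147.6) − (0.412250)(-0.578568)(156.9) + (0.911071)(-312.2) = -197.38 m.
1° of latitude spans 110900 m, so Δφ = -197.38 / 110900 × 3600 = -6.407″.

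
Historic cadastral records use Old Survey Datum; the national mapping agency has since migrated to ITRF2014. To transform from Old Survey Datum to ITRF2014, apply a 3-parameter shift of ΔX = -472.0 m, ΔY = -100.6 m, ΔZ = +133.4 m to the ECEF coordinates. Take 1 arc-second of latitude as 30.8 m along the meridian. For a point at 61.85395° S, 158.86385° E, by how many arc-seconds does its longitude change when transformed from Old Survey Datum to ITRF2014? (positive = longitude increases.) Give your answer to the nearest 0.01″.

Δλ = 18.17″

sin φ = -0.881748, cos φ = 0.471721, sin λ = 0.360585, cos λ = -0.932726.
East component: ΔE = −sin λ·ΔX + cos λ·ΔY = −(0.360585)(-472.0) + (-0.932726)(-100.6) = 264.03 m.
1° of latitude spans 3600 × 30.80 = 110880 m; at latitude φ, 1° of longitude spans that × cos φ = 52304.4 m, so Δλ = 264.03 / 52304.4 × 3600 = 18.173″.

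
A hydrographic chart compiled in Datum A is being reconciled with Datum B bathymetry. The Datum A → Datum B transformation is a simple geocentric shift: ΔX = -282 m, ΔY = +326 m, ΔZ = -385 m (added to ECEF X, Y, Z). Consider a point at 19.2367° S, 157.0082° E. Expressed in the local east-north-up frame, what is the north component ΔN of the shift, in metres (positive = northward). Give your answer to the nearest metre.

At φ = -19.2367°, λ = 157.0082°: sin φ = -0.329471, cos φ = 0.944166, sin λ = 0.390599, cos λ = -0.920561.
ΔN = −sin φ cos λ·ΔX − sin φ sin λ·ΔY + cos φ·ΔZ = −(-0.329471)(-0.920561)(-282) − (-0.329471)(0.390599)(326) + (0.944166)(-385) = -236.02 m.

ΔN = -236 m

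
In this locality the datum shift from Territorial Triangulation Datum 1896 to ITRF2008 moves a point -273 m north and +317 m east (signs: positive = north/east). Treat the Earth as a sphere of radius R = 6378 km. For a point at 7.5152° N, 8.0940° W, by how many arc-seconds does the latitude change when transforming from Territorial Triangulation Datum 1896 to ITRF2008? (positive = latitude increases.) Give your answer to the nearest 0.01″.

Δφ = -8.83″

On a sphere of radius R, 1 rad of latitude = R, so Δφ = ΔN / R = -273.0 / 6378000 = -4.2803e-05 rad = -8.829″.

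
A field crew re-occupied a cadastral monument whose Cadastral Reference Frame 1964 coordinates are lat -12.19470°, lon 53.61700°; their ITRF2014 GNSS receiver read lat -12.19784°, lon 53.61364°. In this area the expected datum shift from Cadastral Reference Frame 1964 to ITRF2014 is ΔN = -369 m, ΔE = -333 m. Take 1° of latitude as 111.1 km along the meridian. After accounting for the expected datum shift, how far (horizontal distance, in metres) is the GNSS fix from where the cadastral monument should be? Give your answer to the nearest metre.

Observed coordinate differences: Δφ = -0.00314°, Δλ = -0.00336°.
Converting to metres (1° lat = 111100 m, cos φ = 0.977435): observed ΔN = -348.9 m, observed ΔE = -364.9 m.
Subtracting the expected shift leaves a residual of -348.9 − (-369) = 20.1 m north and -364.9 − (-333) = -31.9 m east.
Residual distance = √(20.1² + (-31.9)²) = 37.7 m.

38 m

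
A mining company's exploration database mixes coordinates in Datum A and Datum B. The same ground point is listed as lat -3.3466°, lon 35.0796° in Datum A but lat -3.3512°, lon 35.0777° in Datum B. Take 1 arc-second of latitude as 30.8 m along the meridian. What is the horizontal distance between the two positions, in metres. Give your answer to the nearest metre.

552 m

Δφ = -3.3512° − -3.3466° = -0.0046°; Δλ = 35.0777° − 35.0796° = -0.0019°.
1° of latitude = 3600 × 30.80 = 110880 m.
ΔN = Δφ × 110880 = -510.0 m; ΔE = Δλ × 110880 × cos(-3.3466°) = -0.0019 × 110880 × 0.998295 = -210.3 m.
Distance = √(ΔE² + ΔN²) = √((-210.3)² + (-510.0)²) = 551.7 m.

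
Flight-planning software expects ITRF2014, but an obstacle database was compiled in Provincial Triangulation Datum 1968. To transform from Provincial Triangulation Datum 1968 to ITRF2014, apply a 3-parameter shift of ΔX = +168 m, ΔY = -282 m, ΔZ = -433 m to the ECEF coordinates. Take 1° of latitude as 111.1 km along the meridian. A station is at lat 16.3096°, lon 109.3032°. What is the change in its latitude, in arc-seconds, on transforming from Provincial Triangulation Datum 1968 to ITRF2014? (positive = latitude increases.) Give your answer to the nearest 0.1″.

sin φ = 0.280828, cos φ = 0.959758, sin λ = 0.943782, cos λ = -0.330567.
North component: ΔN = −sin φ cos λ·ΔX − sin φ sin λ·ΔY + cos φ·ΔZ = −(0.280828)(-0.330567)(168) − (0.280828)(0.943782)(-282) + (0.959758)(-433) = -325.24 m.
1° of latitude spans 111100 m, so Δφ = -325.24 / 111100 × 3600 = -10.539″.

Δφ = -10.5″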